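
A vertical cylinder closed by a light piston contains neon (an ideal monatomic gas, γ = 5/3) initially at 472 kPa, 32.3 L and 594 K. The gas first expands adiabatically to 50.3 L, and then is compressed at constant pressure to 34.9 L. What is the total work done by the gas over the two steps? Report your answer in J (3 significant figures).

Step 1 (adiabatic): W = (P₁V₁ − P₂V₂)/(γ−1) = (15246 − 11348)/0.667 = 5847 J.
After step 1: P = 225.6 kPa, V = 50.3 L, T = 442.1 K.
Step 2 (isobaric): W = PΔV = (225.6 kPa)(34.9 − 50.3 L) = -3474 J.
W_total = 5847 − 3474 = 2373 J.

W_total ≈ 2370 J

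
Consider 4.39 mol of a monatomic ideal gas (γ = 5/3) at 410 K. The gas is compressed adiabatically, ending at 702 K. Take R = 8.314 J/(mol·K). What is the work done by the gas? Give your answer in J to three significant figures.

W ≈ -16000 J

Adiabatic ⇒ Q = 0, so W_by = −ΔU = nCᵥ(T₁ − T₂).
Cᵥ = 3R/2 = 12.47 J/(mol·K).
W = (4.39)(12.47)(410 − 702) = -15986 J.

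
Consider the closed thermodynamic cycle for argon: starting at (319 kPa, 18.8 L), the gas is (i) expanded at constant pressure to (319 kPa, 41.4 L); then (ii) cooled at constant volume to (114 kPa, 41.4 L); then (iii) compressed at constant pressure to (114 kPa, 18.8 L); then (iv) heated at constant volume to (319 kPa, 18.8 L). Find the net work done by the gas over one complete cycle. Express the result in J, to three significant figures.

W_net ≈ 4630 J

Constant-volume legs do no work.
W(i) = (319)(41.4 − 18.8) = 7209 J; W(iii) = (114)(18.8 − 41.4) = -2576 J.
W_net = 7209 − 2576 = 4633 J (the clockwise enclosed area).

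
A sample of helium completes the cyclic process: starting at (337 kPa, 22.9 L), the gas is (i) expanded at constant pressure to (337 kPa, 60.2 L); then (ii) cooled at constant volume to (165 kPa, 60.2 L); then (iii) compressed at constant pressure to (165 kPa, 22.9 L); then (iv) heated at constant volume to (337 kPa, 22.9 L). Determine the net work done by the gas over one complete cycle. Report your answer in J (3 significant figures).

Constant-volume legs do no work.
W(i) = (337)(60.2 − 22.9) = 12570 J; W(iii) = (165)(22.9 − 60.2) = -6155 J.
W_net = 12570 − 6155 = 6416 J (the clockwise enclosed area).

W_net ≈ 6420 J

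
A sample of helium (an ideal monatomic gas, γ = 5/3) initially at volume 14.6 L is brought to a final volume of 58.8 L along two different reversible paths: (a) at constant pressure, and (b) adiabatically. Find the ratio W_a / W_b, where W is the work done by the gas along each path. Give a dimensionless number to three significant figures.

Path (a) isobaric: W = P₁(V₂ − V₁) → W_a/(P₁V₁) = 3.027.
Path (b) adiabatic: W = P₁V₁(1 − (V₁/V₂)^(γ−1))/(γ−1) → W_b/(P₁V₁) = 0.9074.
W_a / W_b = 3.027 / 0.9074 = 3.336.

W_a / W_b ≈ 3.34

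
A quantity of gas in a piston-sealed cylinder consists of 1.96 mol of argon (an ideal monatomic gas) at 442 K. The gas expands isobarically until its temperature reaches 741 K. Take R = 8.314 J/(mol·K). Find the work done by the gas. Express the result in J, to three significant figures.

W ≈ 4870 J

Isobaric: W = P ΔV = nR ΔT.
W = (1.96)(8.314)(741 − 442) = 4872 J.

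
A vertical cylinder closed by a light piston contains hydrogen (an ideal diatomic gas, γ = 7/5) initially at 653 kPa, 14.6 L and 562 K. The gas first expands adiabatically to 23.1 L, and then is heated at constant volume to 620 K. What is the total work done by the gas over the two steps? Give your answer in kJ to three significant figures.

Step 1 (adiabatic): W = (P₁V₁ − P₂V₂)/(γ−1) = (9534 − 7935)/0.4 = 3996 J.
Step 2 (isochoric): W = 0 (constant volume).
W_total = 3996 + 0 = 3996 J.

W_total ≈ 4.00 kJ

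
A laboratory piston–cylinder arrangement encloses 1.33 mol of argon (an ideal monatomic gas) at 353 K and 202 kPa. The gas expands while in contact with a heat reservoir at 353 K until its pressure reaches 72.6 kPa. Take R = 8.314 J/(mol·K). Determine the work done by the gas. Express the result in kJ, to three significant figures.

W ≈ 3.99 kJ

Isothermal process: W = nRT ln(V₂/V₁) = nRT ln(P₁/P₂).
W = (1.33)(8.314)(353) × ln(202/72.6)
  = 3903 × ln(2.782) = 3903 × 1.023
W_by_gas = 3994 J.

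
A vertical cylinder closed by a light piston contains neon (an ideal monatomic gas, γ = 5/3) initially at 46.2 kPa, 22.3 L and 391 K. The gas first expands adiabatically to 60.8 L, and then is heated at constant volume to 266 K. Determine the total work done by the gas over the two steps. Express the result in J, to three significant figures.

Step 1 (adiabatic): W = (P₁V₁ − P₂V₂)/(γ−1) = (1030 − 527.9)/0.667 = 753.5 J.
Step 2 (isochoric): W = 0 (constant volume).
W_total = 753.5 + 0 = 753.5 J.

W_total ≈ 754 J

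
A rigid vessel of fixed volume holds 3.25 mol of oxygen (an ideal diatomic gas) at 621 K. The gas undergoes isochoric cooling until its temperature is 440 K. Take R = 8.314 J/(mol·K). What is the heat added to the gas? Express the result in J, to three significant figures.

Q ≈ -12200 J

Constant volume ⇒ W = 0, so Q = ΔU = nCᵥΔT with Cᵥ = 5R/2 = 20.79 J/(mol·K).
ΔU = (3.25)(20.79)(440 − 621) = -12227 J.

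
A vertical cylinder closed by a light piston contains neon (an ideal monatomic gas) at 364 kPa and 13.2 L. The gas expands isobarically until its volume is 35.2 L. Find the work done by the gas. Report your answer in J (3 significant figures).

Isobaric: W = P ΔV.
W = (364 kPa)(35.2 − 13.2 L) = (364)(22) = 8008 J.

W ≈ 8010 J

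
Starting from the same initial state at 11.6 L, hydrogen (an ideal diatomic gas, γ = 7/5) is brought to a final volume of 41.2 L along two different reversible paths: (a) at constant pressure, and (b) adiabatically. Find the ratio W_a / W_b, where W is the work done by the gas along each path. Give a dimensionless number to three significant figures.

Path (a) isobaric: W = P₁(V₂ − V₁) → W_a/(P₁V₁) = 2.552.
Path (b) adiabatic: W = P₁V₁(1 − (V₁/V₂)^(γ−1))/(γ−1) → W_b/(P₁V₁) = 0.9942.
W_a / W_b = 2.552 / 0.9942 = 2.567.

W_a / W_b ≈ 2.57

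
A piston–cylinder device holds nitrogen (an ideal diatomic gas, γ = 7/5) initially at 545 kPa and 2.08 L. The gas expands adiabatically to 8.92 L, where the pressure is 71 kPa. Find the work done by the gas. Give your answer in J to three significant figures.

Adiabatic: W = (P₁V₁ − P₂V₂)/(γ − 1) with γ = 7/5.
P₁V₁ = 1134 J, P₂V₂ = 633.3 J.
W = (1134 − 633.3) / 0.4 = 1251 J.

W ≈ 1250 J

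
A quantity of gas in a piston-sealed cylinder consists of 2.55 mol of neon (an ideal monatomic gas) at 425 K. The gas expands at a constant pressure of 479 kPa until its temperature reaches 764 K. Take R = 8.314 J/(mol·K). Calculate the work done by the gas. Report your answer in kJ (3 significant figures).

Isobaric: W = P ΔV = nR ΔT.
W = (2.55)(8.314)(764 − 425) = 7187 J.

W ≈ 7.19 kJ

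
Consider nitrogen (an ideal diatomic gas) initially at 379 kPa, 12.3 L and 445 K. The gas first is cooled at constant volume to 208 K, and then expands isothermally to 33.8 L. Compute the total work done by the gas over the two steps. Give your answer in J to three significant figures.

Step 1 (isochoric): W = 0 (constant volume).
After step 1: P = 177.2 kPa (V unchanged).
Step 2 (isothermal): W = P₁V₁ ln(V₂/V₁) = (2179) ln(33.8/12.3) = 2203 J.
W_total = 0 + 2203 = 2203 J.

W_total ≈ 2200 J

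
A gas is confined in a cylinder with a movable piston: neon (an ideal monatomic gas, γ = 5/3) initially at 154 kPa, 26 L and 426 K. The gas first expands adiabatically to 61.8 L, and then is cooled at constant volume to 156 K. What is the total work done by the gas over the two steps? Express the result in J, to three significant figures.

W_total ≈ 2630 J

Step 1 (adiabatic): W = (P₁V₁ − P₂V₂)/(γ−1) = (4004 − 2248)/0.667 = 2634 J.
Step 2 (isochoric): W = 0 (constant volume).
W_total = 2634 + 0 = 2634 J.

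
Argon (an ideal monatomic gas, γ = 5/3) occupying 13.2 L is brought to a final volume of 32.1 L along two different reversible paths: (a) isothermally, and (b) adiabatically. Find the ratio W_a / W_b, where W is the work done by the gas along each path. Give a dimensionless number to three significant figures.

W_a / W_b ≈ 1.33

Path (a) isothermal: W = P₁V₁ ln(V₂/V₁) → W_a/(P₁V₁) = 0.8886.
Path (b) adiabatic: W = P₁V₁(1 − (V₁/V₂)^(γ−1))/(γ−1) → W_b/(P₁V₁) = 0.6705.
W_a / W_b = 0.8886 / 0.6705 = 1.325.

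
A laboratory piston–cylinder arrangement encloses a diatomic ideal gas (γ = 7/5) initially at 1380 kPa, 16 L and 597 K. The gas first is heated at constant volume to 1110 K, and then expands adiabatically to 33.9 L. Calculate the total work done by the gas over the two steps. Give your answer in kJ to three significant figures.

W_total ≈ 26.6 kJ

Step 1 (isochoric): W = 0 (constant volume).
After step 1: P = 2566 kPa (V unchanged).
Step 2 (adiabatic): W = (P₁V₁ − P₂V₂)/(γ−1) = (41053 − 30403)/0.4 = 26626 J.
W_total = 0 + 26626 = 26626 J.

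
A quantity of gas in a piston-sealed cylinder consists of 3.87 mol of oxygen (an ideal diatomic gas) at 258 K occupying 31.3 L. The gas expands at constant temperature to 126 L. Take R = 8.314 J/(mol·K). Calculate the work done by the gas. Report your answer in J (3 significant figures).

W ≈ 11600 J

Isothermal: W = nRT ln(V₂/V₁).
W = (3.87)(8.314)(258) × ln(126/31.3)
  = 8301 × 1.393
W_by_gas = 11561 J.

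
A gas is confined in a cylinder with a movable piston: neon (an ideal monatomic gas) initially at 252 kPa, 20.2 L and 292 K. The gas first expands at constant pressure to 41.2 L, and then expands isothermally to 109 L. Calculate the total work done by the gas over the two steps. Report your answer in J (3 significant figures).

Step 1 (isobaric): W = PΔV = (252 kPa)(41.2 − 20.2 L) = 5292 J.
After step 1: P = 252 kPa, V = 41.2 L, T = 595.6 K.
Step 2 (isothermal): W = P₁V₁ ln(V₂/V₁) = (10382) ln(109/41.2) = 10101 J.
W_total = 5292 + 10101 = 15393 J.

W_total ≈ 15400 J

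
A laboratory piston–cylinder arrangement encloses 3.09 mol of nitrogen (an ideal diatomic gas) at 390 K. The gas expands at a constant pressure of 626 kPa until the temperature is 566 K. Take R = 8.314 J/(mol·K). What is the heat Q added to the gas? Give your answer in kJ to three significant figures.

Q ≈ 15.8 kJ

Isobaric: W = nRΔT = (3.09)(8.314)(176) = 4521 J.
ΔU = nCᵥΔT with Cᵥ = 5R/2: ΔU = (3.09)(20.79)(176) = 11304 J.
Q = ΔU + W = 11304 + 4521 = 15825 J.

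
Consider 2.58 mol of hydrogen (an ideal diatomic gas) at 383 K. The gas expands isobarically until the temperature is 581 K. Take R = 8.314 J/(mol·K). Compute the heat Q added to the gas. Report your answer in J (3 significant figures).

Q ≈ 14900 J

Isobaric: W = nRΔT = (2.58)(8.314)(198) = 4247 J.
ΔU = nCᵥΔT with Cᵥ = 5R/2: ΔU = (2.58)(20.79)(198) = 10618 J.
Q = ΔU + W = 10618 + 4247 = 14865 J.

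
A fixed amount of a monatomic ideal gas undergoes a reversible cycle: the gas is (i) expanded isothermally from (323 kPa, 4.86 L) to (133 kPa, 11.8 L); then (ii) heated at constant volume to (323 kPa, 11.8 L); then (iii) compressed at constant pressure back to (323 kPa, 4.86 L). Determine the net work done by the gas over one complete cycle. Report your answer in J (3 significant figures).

Leg (i): W = PᵢVᵢ ln(V_f/Vᵢ) = (1570) ln(11.8/4.86) = 1392 J.
Leg (ii): W = 0.
Leg (iii): W = PΔV = (323)(4.86 − 11.8) = -2242 J.
W_net = 1392 − 2242 = -849.1 J.

W_net ≈ -849 J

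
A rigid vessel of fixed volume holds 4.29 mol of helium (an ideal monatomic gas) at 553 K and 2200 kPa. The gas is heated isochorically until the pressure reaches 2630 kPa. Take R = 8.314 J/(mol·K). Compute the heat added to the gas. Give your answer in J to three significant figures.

Constant volume ⇒ W = 0, so Q = ΔU = nCᵥΔT with Cᵥ = 3R/2 = 12.47 J/(mol·K).
At constant V, T₂/T₁ = P₂/P₁ ⇒ ΔT = T₁(P₂/P₁ − 1) = 553·(2630/2200 − 1) = 108.1 K.
ΔU = (4.29)(12.47)(108.1) = 5783 J.

Q ≈ 5780 J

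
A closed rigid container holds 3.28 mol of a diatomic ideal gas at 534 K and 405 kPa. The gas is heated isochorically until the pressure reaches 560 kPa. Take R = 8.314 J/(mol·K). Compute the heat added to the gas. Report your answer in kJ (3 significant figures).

Constant volume ⇒ W = 0, so Q = ΔU = nCᵥΔT with Cᵥ = 5R/2 = 20.79 J/(mol·K).
At constant V, T₂/T₁ = P₂/P₁ ⇒ ΔT = T₁(P₂/P₁ − 1) = 534·(560/405 − 1) = 204.4 K.
ΔU = (3.28)(20.79)(204.4) = 13933 J.

Q ≈ 13.9 kJ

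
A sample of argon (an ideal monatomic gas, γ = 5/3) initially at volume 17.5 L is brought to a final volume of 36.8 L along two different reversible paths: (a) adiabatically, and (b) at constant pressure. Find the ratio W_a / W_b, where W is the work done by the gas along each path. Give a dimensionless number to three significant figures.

W_a / W_b ≈ 0.531

Path (a) adiabatic: W = P₁V₁(1 − (V₁/V₂)^(γ−1))/(γ−1) → W_a/(P₁V₁) = 0.5861.
Path (b) isobaric: W = P₁(V₂ − V₁) → W_b/(P₁V₁) = 1.103.
W_a / W_b = 0.5861 / 1.103 = 0.5315.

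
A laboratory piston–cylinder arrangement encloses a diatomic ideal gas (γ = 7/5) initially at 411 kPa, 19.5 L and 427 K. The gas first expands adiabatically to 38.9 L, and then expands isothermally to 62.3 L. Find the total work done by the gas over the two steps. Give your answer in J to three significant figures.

Step 1 (adiabatic): W = (P₁V₁ − P₂V₂)/(γ−1) = (8014 − 6080)/0.4 = 4836 J.
After step 1: P = 156.3 kPa, V = 38.9 L, T = 323.9 K.
Step 2 (isothermal): W = P₁V₁ ln(V₂/V₁) = (6080) ln(62.3/38.9) = 2864 J.
W_total = 4836 + 2864 = 7700 J.

W_total ≈ 7700 J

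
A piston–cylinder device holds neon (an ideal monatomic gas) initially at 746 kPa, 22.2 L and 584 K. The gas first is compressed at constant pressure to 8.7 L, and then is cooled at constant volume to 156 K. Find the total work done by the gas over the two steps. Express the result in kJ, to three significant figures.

W_total ≈ -10.1 kJ

Step 1 (isobaric): W = PΔV = (746 kPa)(8.7 − 22.2 L) = -10071 J.
Step 2 (isochoric): W = 0 (constant volume).
W_total = -10071 + 0 = -10071 J.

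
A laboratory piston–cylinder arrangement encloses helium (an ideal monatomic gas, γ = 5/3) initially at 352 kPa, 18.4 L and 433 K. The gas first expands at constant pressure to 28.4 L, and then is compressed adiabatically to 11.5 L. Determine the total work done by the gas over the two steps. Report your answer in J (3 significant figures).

W_total ≈ -8880 J

Step 1 (isobaric): W = PΔV = (352 kPa)(28.4 − 18.4 L) = 3520 J.
After step 1: P = 352 kPa, V = 28.4 L, T = 668.3 K.
Step 2 (adiabatic): W = (P₁V₁ − P₂V₂)/(γ−1) = (9997 − 18265)/0.667 = -12402 J.
W_total = 3520 − 12402 = -8882 J.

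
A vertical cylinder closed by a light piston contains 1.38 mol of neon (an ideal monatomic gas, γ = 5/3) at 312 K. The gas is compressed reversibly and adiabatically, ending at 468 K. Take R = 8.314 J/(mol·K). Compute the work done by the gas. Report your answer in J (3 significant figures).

W ≈ -2680 J

Adiabatic ⇒ Q = 0, so W_by = −ΔU = nCᵥ(T₁ − T₂).
Cᵥ = 3R/2 = 12.47 J/(mol·K).
W = (1.38)(12.47)(312 − 468) = -2685 J.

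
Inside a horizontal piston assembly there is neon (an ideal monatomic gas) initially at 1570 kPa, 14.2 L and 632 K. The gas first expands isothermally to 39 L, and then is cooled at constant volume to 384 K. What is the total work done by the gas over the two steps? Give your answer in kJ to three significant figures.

Step 1 (isothermal): W = P₁V₁ ln(V₂/V₁) = (22294) ln(39/14.2) = 22524 J.
Step 2 (isochoric): W = 0 (constant volume).
W_total = 22524 + 0 = 22524 J.

W_total ≈ 22.5 kJ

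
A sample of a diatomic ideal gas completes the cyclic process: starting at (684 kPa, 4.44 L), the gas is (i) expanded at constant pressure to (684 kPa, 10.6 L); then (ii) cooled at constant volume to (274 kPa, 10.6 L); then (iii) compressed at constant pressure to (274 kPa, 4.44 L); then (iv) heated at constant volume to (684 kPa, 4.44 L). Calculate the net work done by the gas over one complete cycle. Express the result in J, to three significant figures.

W_net ≈ 2530 J

Constant-volume legs do no work.
W(i) = (684)(10.6 − 4.44) = 4213 J; W(iii) = (274)(4.44 − 10.6) = -1688 J.
W_net = 4213 − 1688 = 2526 J (the clockwise enclosed area).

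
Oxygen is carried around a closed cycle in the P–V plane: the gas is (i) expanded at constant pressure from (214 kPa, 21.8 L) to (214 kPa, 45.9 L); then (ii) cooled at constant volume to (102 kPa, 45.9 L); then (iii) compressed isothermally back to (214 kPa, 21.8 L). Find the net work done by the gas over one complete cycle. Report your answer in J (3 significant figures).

Leg (i): W = PΔV = (214)(45.9 − 21.8) = 5157 J.
Leg (ii): W = 0.
Leg (iii): W = PᵢVᵢ ln(V_f/Vᵢ) = (4682) ln(21.8/45.9) = -3486 J.
W_net = 5157 − 3486 = 1672 J.

W_net ≈ 1670 J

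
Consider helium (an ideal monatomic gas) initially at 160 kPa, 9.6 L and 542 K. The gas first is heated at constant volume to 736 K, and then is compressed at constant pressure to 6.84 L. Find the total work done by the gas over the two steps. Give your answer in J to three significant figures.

W_total ≈ -600 J

Step 1 (isochoric): W = 0 (constant volume).
After step 1: P = 217.3 kPa (V unchanged).
Step 2 (isobaric): W = PΔV = (217.3 kPa)(6.84 − 9.6 L) = -599.7 J.
W_total = 0 − 599.7 = -599.7 J.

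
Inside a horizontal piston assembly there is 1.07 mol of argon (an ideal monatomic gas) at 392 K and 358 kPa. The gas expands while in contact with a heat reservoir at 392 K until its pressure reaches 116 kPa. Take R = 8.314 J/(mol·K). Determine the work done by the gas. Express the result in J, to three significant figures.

W ≈ 3930 J

Isothermal process: W = nRT ln(V₂/V₁) = nRT ln(P₁/P₂).
W = (1.07)(8.314)(392) × ln(358/116)
  = 3487 × ln(3.086) = 3487 × 1.127
W_by_gas = 3930 J.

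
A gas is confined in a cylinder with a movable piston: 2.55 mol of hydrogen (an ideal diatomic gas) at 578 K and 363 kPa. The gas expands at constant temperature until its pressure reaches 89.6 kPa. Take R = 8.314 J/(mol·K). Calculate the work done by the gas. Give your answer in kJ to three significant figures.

Isothermal process: W = nRT ln(V₂/V₁) = nRT ln(P₁/P₂).
W = (2.55)(8.314)(578) × ln(363/89.6)
  = 12254 × ln(4.051) = 12254 × 1.399
W_by_gas = 17144 J.

W ≈ 17.1 kJ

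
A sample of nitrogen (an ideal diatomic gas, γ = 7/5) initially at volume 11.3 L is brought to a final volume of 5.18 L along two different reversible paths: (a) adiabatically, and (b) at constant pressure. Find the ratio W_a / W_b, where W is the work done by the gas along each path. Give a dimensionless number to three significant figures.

Path (a) adiabatic: W = P₁V₁(1 − (V₁/V₂)^(γ−1))/(γ−1) → W_a/(P₁V₁) = -0.9154.
Path (b) isobaric: W = P₁(V₂ − V₁) → W_b/(P₁V₁) = -0.5416.
W_a / W_b = -0.9154 / -0.5416 = 1.69.

W_a / W_b ≈ 1.69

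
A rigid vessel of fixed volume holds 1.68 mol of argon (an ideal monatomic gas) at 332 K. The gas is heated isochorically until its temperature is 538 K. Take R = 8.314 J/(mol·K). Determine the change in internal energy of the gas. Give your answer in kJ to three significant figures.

Constant volume ⇒ W = 0, so Q = ΔU = nCᵥΔT with Cᵥ = 3R/2 = 12.47 J/(mol·K).
ΔU = (1.68)(12.47)(538 − 332) = 4316 J.

ΔU ≈ 4.32 kJ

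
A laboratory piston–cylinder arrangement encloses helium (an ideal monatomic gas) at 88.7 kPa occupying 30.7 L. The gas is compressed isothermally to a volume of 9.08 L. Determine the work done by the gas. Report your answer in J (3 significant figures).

W ≈ -3320 J

Isothermal: W = nRT ln(V₂/V₁) = P₁V₁ ln(V₂/V₁).
P₁V₁ = (88.7 kPa)(30.7 L) = 2723 J.
W = 2723 × ln(9.08/30.7) = 2723 × -1.218
W_by_gas = -3317 J.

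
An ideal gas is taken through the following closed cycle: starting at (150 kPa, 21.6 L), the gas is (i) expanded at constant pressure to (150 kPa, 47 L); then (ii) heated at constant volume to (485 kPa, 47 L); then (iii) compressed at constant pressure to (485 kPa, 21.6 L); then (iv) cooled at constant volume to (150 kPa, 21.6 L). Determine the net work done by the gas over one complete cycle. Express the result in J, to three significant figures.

W_net ≈ -8510 J

Constant-volume legs do no work.
W(i) = (150)(47 − 21.6) = 3810 J; W(iii) = (485)(21.6 − 47) = -12319 J.
W_net = 3810 − 12319 = -8509 J (the counter-clockwise enclosed area).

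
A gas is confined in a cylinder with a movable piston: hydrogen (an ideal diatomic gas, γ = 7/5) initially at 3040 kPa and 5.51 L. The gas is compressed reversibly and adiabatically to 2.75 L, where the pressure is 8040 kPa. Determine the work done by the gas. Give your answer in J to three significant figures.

Adiabatic: W = (P₁V₁ − P₂V₂)/(γ − 1) with γ = 7/5.
P₁V₁ = 16750 J, P₂V₂ = 22110 J.
W = (16750 − 22110) / 0.4 = -13399 J.

W ≈ -13400 J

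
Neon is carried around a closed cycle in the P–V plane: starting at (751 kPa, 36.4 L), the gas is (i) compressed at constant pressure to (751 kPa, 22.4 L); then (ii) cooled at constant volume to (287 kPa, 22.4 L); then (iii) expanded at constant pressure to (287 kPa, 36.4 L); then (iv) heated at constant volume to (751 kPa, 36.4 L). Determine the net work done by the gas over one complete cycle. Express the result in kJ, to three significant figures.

Constant-volume legs do no work.
W(i) = (751)(22.4 − 36.4) = -10514 J; W(iii) = (287)(36.4 − 22.4) = 4018 J.
W_net = -10514 + 4018 = -6496 J (the counter-clockwise enclosed area).

W_net ≈ -6.50 kJ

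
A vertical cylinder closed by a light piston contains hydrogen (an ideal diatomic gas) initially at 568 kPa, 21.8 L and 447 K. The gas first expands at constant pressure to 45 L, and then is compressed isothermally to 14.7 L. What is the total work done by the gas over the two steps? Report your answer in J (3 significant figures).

Step 1 (isobaric): W = PΔV = (568 kPa)(45 − 21.8 L) = 13178 J.
After step 1: P = 568 kPa, V = 45 L, T = 922.7 K.
Step 2 (isothermal): W = P₁V₁ ln(V₂/V₁) = (25560) ln(14.7/45) = -28597 J.
W_total = 13178 − 28597 = -15419 J.

W_total ≈ -15400 J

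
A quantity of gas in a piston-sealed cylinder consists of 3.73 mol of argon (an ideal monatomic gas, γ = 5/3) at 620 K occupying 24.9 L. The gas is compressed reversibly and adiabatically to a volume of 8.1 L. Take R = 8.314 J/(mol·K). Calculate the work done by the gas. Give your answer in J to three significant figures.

Adiabatic: TV^(γ−1) = const with γ = 5/3.
T₂ = T₁ (V₁/V₂)^(γ−1) = 620 × (24.9/8.1)^0.667 = 620 × 2.114 = 1311 K.
W_by = nCᵥ(T₁ − T₂) = (3.73)(12.47)(620 − 1311) = -32134 J.

W ≈ -32100 J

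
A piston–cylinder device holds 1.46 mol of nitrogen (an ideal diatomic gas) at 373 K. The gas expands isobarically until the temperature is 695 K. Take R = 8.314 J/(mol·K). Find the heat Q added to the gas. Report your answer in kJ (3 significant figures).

Isobaric: W = nRΔT = (1.46)(8.314)(322) = 3909 J.
ΔU = nCᵥΔT with Cᵥ = 5R/2: ΔU = (1.46)(20.79)(322) = 9771 J.
Q = ΔU + W = 9771 + 3909 = 13680 J.

Q ≈ 13.7 kJ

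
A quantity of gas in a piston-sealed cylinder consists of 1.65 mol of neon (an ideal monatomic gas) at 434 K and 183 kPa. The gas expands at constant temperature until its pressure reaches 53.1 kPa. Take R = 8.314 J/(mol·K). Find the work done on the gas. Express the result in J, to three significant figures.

Isothermal process: W = nRT ln(V₂/V₁) = nRT ln(P₁/P₂).
W = (1.65)(8.314)(434) × ln(183/53.1)
  = 5954 × ln(3.446) = 5954 × 1.237
W_by_gas = 7367 J; work on gas = −W_by = -7367 J.

W ≈ -7370 J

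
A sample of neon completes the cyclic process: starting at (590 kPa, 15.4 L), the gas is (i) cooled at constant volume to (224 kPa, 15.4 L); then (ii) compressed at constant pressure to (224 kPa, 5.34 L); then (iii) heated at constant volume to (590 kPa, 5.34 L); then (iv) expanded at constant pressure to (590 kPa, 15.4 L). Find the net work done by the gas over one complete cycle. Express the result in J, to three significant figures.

W_net ≈ 3680 J

Constant-volume legs do no work.
W(ii) = (224)(5.34 − 15.4) = -2253 J; W(iv) = (590)(15.4 − 5.34) = 5935 J.
W_net = -2253 + 5935 = 3682 J (the clockwise enclosed area).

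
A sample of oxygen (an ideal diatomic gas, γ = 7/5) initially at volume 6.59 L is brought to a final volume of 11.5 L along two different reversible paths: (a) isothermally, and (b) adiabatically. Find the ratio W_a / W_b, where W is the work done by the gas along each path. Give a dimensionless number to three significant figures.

W_a / W_b ≈ 1.12

Path (a) isothermal: W = P₁V₁ ln(V₂/V₁) → W_a/(P₁V₁) = 0.5568.
Path (b) adiabatic: W = P₁V₁(1 − (V₁/V₂)^(γ−1))/(γ−1) → W_b/(P₁V₁) = 0.4991.
W_a / W_b = 0.5568 / 0.4991 = 1.115.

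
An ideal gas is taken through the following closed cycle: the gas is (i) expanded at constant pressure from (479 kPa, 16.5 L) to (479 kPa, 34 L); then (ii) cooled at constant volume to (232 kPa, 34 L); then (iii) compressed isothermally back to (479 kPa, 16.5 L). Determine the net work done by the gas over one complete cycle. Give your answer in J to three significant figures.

Leg (i): W = PΔV = (479)(34 − 16.5) = 8382 J.
Leg (ii): W = 0.
Leg (iii): W = PᵢVᵢ ln(V_f/Vᵢ) = (7888) ln(16.5/34) = -5703 J.
W_net = 8382 − 5703 = 2679 J.

W_net ≈ 2680 J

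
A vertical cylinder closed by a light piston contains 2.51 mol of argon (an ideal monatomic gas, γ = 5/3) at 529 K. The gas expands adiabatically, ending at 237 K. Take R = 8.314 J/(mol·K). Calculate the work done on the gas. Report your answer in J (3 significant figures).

W ≈ -9140 J

Adiabatic ⇒ Q = 0, so W_by = −ΔU = nCᵥ(T₁ − T₂).
Cᵥ = 3R/2 = 12.47 J/(mol·K).
W = (2.51)(12.47)(529 − 237) = 9140 J.
Work on gas = −W_by = -9140 J.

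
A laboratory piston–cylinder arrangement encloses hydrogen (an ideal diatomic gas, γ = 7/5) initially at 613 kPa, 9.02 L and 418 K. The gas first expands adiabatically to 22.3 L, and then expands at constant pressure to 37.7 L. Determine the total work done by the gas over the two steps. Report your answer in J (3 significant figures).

W_total ≈ 6860 J

Step 1 (adiabatic): W = (P₁V₁ − P₂V₂)/(γ−1) = (5529 − 3850)/0.4 = 4199 J.
After step 1: P = 172.6 kPa, V = 22.3 L, T = 291 K.
Step 2 (isobaric): W = PΔV = (172.6 kPa)(37.7 − 22.3 L) = 2659 J.
W_total = 4199 + 2659 = 6857 J.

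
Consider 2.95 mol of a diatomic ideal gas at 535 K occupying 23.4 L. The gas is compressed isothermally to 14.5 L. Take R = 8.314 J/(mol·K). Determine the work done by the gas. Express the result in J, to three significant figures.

Isothermal: W = nRT ln(V₂/V₁).
W = (2.95)(8.314)(535) × ln(14.5/23.4)
  = 13122 × -0.4786
W_by_gas = -6280 J.

W ≈ -6280 J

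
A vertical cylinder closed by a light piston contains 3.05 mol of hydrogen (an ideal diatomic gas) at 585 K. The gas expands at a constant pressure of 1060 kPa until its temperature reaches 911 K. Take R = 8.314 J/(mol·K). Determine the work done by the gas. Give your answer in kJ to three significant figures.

Isobaric: W = P ΔV = nR ΔT.
W = (3.05)(8.314)(911 − 585) = 8267 J.

W ≈ 8.27 kJ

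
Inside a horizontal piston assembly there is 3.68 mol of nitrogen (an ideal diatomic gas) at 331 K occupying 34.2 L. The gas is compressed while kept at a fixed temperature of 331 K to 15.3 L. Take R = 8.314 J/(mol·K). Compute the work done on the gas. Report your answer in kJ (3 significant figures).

W ≈ 8.15 kJ

Isothermal: W = nRT ln(V₂/V₁).
W = (3.68)(8.314)(331) × ln(15.3/34.2)
  = 10127 × -0.8044
W_by_gas = -8146 J; work on gas = −W_by = 8146 J.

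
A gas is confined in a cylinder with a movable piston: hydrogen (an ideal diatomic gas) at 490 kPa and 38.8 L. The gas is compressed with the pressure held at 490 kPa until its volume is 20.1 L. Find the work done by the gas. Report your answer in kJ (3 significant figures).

W ≈ -9.16 kJ

Isobaric: W = P ΔV.
W = (490 kPa)(20.1 − 38.8 L) = (490)(-18.7) = -9163 J.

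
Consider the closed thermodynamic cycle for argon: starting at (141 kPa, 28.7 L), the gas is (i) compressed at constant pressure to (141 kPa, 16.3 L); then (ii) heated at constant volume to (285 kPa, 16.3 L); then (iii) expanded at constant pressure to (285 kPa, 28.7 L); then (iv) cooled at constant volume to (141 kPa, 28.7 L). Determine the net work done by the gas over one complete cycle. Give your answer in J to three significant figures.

Constant-volume legs do no work.
W(i) = (141)(16.3 − 28.7) = -1748 J; W(iii) = (285)(28.7 − 16.3) = 3534 J.
W_net = -1748 + 3534 = 1786 J (the clockwise enclosed area).

W_net ≈ 1790 J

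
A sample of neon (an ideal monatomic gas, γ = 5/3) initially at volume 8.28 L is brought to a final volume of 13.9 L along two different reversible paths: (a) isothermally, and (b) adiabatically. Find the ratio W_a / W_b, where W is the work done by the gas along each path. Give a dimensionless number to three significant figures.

W_a / W_b ≈ 1.18

Path (a) isothermal: W = P₁V₁ ln(V₂/V₁) → W_a/(P₁V₁) = 0.518.
Path (b) adiabatic: W = P₁V₁(1 − (V₁/V₂)^(γ−1))/(γ−1) → W_b/(P₁V₁) = 0.4381.
W_a / W_b = 0.518 / 0.4381 = 1.183.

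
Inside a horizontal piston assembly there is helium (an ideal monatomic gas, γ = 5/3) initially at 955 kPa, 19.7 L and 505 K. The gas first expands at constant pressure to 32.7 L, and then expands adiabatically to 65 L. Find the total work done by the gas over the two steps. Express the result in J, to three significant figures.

Step 1 (isobaric): W = PΔV = (955 kPa)(32.7 − 19.7 L) = 12415 J.
After step 1: P = 955 kPa, V = 32.7 L, T = 838.2 K.
Step 2 (adiabatic): W = (P₁V₁ − P₂V₂)/(γ−1) = (31229 − 19753)/0.667 = 17213 J.
W_total = 12415 + 17213 = 29628 J.

W_total ≈ 29600 J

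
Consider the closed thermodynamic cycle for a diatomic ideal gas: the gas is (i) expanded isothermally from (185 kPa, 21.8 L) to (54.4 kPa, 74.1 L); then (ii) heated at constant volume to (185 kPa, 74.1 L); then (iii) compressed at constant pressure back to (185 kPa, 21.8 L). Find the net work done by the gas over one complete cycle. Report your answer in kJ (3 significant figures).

Leg (i): W = PᵢVᵢ ln(V_f/Vᵢ) = (4033) ln(74.1/21.8) = 4934 J.
Leg (ii): W = 0.
Leg (iii): W = PΔV = (185)(21.8 − 74.1) = -9676 J.
W_net = 4934 − 9676 = -4741 J.

W_net ≈ -4.74 kJ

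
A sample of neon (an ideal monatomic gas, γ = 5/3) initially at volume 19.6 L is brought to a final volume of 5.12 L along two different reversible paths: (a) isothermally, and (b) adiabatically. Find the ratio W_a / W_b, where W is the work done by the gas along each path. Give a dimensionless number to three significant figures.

W_a / W_b ≈ 0.618

Path (a) isothermal: W = P₁V₁ ln(V₂/V₁) → W_a/(P₁V₁) = -1.342.
Path (b) adiabatic: W = P₁V₁(1 − (V₁/V₂)^(γ−1))/(γ−1) → W_b/(P₁V₁) = -2.171.
W_a / W_b = -1.342 / -2.171 = 0.6184.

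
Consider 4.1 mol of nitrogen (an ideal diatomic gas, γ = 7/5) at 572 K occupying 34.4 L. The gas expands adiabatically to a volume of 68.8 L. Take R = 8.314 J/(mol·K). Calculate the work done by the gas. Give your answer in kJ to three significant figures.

W ≈ 11.8 kJ

Adiabatic: TV^(γ−1) = const with γ = 7/5.
T₂ = T₁ (V₁/V₂)^(γ−1) = 572 × (34.4/68.8)^0.4 = 572 × 0.7579 = 433.5 K.
W_by = nCᵥ(T₁ − T₂) = (4.1)(20.79)(572 − 433.5) = 11803 J.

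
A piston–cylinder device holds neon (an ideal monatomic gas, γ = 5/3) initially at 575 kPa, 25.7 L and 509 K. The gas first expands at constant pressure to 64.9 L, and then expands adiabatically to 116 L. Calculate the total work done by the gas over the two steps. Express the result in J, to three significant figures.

W_total ≈ 40500 J

Step 1 (isobaric): W = PΔV = (575 kPa)(64.9 − 25.7 L) = 22540 J.
After step 1: P = 575 kPa, V = 64.9 L, T = 1285 K.
Step 2 (adiabatic): W = (P₁V₁ − P₂V₂)/(γ−1) = (37318 − 25338)/0.667 = 17969 J.
W_total = 22540 + 17969 = 40509 J.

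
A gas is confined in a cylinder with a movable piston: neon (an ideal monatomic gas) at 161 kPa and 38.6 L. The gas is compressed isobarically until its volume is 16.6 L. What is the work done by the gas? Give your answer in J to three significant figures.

W ≈ -3540 J

Isobaric: W = P ΔV.
W = (161 kPa)(16.6 − 38.6 L) = (161)(-22) = -3542 J.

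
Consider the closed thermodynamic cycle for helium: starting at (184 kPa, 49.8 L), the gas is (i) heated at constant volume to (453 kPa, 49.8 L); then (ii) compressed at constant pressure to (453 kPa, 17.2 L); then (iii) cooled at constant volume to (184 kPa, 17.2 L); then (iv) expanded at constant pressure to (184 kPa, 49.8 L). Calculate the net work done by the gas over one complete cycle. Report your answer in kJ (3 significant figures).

W_net ≈ -8.77 kJ

Constant-volume legs do no work.
W(ii) = (453)(17.2 − 49.8) = -14768 J; W(iv) = (184)(49.8 − 17.2) = 5998 J.
W_net = -14768 + 5998 = -8769 J (the counter-clockwise enclosed area).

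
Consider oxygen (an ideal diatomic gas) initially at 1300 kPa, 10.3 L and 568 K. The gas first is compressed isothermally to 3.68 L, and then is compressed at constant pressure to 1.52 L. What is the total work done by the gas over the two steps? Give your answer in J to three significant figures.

W_total ≈ -21600 J

Step 1 (isothermal): W = P₁V₁ ln(V₂/V₁) = (13390) ln(3.68/10.3) = -13781 J.
After step 1: P = 3639 kPa, V = 3.68 L, T = 568 K.
Step 2 (isobaric): W = PΔV = (3639 kPa)(1.52 − 3.68 L) = -7859 J.
W_total = -13781 − 7859 = -21641 J.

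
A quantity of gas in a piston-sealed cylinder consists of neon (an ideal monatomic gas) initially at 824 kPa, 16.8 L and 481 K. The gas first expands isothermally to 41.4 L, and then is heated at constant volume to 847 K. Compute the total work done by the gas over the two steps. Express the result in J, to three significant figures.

W_total ≈ 12500 J

Step 1 (isothermal): W = P₁V₁ ln(V₂/V₁) = (13843) ln(41.4/16.8) = 12485 J.
Step 2 (isochoric): W = 0 (constant volume).
W_total = 12485 + 0 = 12485 J.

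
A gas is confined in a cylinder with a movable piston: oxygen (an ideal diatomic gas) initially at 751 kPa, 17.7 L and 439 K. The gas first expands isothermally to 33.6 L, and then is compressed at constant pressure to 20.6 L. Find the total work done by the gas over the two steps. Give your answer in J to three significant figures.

Step 1 (isothermal): W = P₁V₁ ln(V₂/V₁) = (13293) ln(33.6/17.7) = 8520 J.
After step 1: P = 395.6 kPa, V = 33.6 L, T = 439 K.
Step 2 (isobaric): W = PΔV = (395.6 kPa)(20.6 − 33.6 L) = -5143 J.
W_total = 8520 − 5143 = 3377 J.

W_total ≈ 3380 J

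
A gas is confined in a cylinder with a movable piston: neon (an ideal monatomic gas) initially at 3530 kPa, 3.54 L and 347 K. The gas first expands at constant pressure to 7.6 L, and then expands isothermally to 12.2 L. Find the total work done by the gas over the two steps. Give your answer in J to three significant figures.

Step 1 (isobaric): W = PΔV = (3530 kPa)(7.6 − 3.54 L) = 14332 J.
After step 1: P = 3530 kPa, V = 7.6 L, T = 745 K.
Step 2 (isothermal): W = P₁V₁ ln(V₂/V₁) = (26828) ln(12.2/7.6) = 12697 J.
W_total = 14332 + 12697 = 27029 J.

W_total ≈ 27000 J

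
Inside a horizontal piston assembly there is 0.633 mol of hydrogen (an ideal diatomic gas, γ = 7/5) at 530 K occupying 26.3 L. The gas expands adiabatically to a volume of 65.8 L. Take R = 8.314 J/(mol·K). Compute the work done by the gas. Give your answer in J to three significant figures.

Adiabatic: TV^(γ−1) = const with γ = 7/5.
T₂ = T₁ (V₁/V₂)^(γ−1) = 530 × (26.3/65.8)^0.4 = 530 × 0.6929 = 367.3 K.
W_by = nCᵥ(T₁ − T₂) = (0.633)(20.79)(530 − 367.3) = 2141 J.

W ≈ 2140 J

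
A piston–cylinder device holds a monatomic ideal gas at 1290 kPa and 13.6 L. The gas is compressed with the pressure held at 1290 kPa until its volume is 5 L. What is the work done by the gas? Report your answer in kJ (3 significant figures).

Isobaric: W = P ΔV.
W = (1290 kPa)(5 − 13.6 L) = (1290)(-8.6) = -11094 J.

W ≈ -11.1 kJ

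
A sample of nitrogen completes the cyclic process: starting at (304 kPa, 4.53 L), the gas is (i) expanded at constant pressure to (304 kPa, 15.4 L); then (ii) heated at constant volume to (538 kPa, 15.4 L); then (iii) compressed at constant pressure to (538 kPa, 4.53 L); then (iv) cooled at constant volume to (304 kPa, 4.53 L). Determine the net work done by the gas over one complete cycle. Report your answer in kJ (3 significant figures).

Constant-volume legs do no work.
W(i) = (304)(15.4 − 4.53) = 3304 J; W(iii) = (538)(4.53 − 15.4) = -5848 J.
W_net = 3304 − 5848 = -2544 J (the counter-clockwise enclosed area).

W_net ≈ -2.54 kJ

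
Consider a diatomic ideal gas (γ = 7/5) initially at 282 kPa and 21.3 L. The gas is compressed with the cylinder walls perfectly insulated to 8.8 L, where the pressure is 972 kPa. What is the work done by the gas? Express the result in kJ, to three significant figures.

W ≈ -6.37 kJ

Adiabatic: W = (P₁V₁ − P₂V₂)/(γ − 1) with γ = 7/5.
P₁V₁ = 6007 J, P₂V₂ = 8554 J.
W = (6007 − 8554) / 0.4 = -6368 J.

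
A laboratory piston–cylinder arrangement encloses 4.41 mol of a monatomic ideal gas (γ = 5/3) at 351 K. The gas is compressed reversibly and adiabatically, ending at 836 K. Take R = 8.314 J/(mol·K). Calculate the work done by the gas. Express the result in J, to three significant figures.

Adiabatic ⇒ Q = 0, so W_by = −ΔU = nCᵥ(T₁ − T₂).
Cᵥ = 3R/2 = 12.47 J/(mol·K).
W = (4.41)(12.47)(351 − 836) = -26674 J.

W ≈ -26700 J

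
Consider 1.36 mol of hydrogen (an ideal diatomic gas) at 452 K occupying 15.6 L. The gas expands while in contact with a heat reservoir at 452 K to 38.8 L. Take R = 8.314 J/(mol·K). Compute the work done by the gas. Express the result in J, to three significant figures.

W ≈ 4660 J

Isothermal: W = nRT ln(V₂/V₁).
W = (1.36)(8.314)(452) × ln(38.8/15.6)
  = 5111 × 0.9111
W_by_gas = 4657 J.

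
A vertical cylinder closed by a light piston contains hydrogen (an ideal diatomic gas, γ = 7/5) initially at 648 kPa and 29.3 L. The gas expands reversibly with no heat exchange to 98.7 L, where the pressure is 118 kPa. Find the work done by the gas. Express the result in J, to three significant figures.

Adiabatic: W = (P₁V₁ − P₂V₂)/(γ − 1) with γ = 7/5.
P₁V₁ = 18986 J, P₂V₂ = 11647 J.
W = (18986 − 11647) / 0.4 = 18350 J.

W ≈ 18300 J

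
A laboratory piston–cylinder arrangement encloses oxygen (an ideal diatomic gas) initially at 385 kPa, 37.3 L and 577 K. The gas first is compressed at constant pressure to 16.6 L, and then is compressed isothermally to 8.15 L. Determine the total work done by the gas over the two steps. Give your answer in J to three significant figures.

W_total ≈ -12500 J

Step 1 (isobaric): W = PΔV = (385 kPa)(16.6 − 37.3 L) = -7969 J.
After step 1: P = 385 kPa, V = 16.6 L, T = 256.8 K.
Step 2 (isothermal): W = P₁V₁ ln(V₂/V₁) = (6391) ln(8.15/16.6) = -4546 J.
W_total = -7969 − 4546 = -12516 J.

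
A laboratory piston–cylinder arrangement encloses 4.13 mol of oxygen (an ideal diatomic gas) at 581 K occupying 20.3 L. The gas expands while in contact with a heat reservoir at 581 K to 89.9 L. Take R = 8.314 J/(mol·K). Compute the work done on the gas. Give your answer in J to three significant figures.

Isothermal: W = nRT ln(V₂/V₁).
W = (4.13)(8.314)(581) × ln(89.9/20.3)
  = 19950 × 1.488
W_by_gas = 29687 J; work on gas = −W_by = -29687 J.

W ≈ -29700 J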